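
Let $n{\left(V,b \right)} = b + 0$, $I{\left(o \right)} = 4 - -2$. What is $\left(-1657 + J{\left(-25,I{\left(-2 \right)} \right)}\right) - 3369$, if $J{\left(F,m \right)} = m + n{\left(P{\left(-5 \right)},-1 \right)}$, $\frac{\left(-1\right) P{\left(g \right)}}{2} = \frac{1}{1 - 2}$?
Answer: $-5021$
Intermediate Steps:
$I{\left(o \right)} = 6$ ($I{\left(o \right)} = 4 + 2 = 6$)
$P{\left(g \right)} = 2$ ($P{\left(g \right)} = - \frac{2}{1 - 2} = - \frac{2}{-1} = \left(-2\right) \left(-1\right) = 2$)
$n{\left(V,b \right)} = b$
$J{\left(F,m \right)} = -1 + m$ ($J{\left(F,m \right)} = m - 1 = -1 + m$)
$\left(-1657 + J{\left(-25,I{\left(-2 \right)} \right)}\right) - 3369 = \left(-1657 + \left(-1 + 6\right)\right) - 3369 = \left(-1657 + 5\right) - 3369 = -1652 - 3369 = -5021$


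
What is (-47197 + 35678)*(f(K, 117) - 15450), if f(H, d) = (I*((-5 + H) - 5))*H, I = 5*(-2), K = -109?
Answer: 1672098040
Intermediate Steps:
I = -10
f(H, d) = H*(100 - 10*H) (f(H, d) = (-10*((-5 + H) - 5))*H = (-10*(-10 + H))*H = (100 - 10*H)*H = H*(100 - 10*H))
(-47197 + 35678)*(f(K, 117) - 15450) = (-47197 + 35678)*(10*(-109)*(10 - 1*(-109)) - 15450) = -11519*(10*(-109)*(10 + 109) - 15450) = -11519*(10*(-109)*119 - 15450) = -11519*(-129710 - 15450) = -11519*(-145160) = 1672098040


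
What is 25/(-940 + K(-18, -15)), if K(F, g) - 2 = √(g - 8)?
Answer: -23450/879867 - 25*I*√23/879867 ≈ -0.026652 - 0.00013627*I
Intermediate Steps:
K(F, g) = 2 + √(-8 + g) (K(F, g) = 2 + √(g - 8) = 2 + √(-8 + g))
25/(-940 + K(-18, -15)) = 25/(-940 + (2 + √(-8 - 15))) = 25/(-940 + (2 + √(-23))) = 25/(-940 + (2 + I*√23)) = 25/(-938 + I*√23)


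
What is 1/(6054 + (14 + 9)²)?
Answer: 1/6583 ≈ 0.00015191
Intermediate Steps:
1/(6054 + (14 + 9)²) = 1/(6054 + 23²) = 1/(6054 + 529) = 1/6583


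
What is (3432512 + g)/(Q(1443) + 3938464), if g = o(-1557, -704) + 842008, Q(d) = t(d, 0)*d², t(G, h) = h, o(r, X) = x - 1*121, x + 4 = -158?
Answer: 4274237/3938464 ≈ 1.0853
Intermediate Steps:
x = -162 (x = -4 - 158 = -162)
o(r, X) = -283 (o(r, X) = -162 - 1*121 = -162 - 121 = -283)
Q(d) = 0 (Q(d) = 0*d² = 0)
g = 841725 (g = -283 + 842008 = 841725)
(3432512 + g)/(Q(1443) + 3938464) = (3432512 + 841725)/(0 + 3938464) = 4274237/3938464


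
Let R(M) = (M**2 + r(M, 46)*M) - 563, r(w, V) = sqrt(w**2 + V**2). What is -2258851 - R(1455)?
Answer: -4375313 - 1455*sqrt(2119141) ≈ -6.4934e+6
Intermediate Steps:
r(w, V) = sqrt(V**2 + w**2)
R(M) = -563 + M**2 + M*sqrt(2116 + M**2) (R(M) = (M**2 + sqrt(46**2 + M**2)*M) - 563 = (M**2 + sqrt(2116 + M**2)*M) - 563 = (M**2 + M*sqrt(2116 + M**2)) - 563 = -563 + M**2 + M*sqrt(2116 + M**2))
-2258851 - R(1455) = -2258851 - (-563 + 1455**2 + 1455*sqrt(2116 + 1455**2)) = -2258851 - (-563 + 2117025 + 1455*sqrt(2116 + 2117025)) = -2258851 - (-563 + 2117025 + 1455*sqrt(2119141)) = -2258851 - (2116462 + 1455*sqrt(2119141)) = -2258851 + (-2116462 - 1455*sqrt(2119141)) = -4375313 - 1455*sqrt(2119141)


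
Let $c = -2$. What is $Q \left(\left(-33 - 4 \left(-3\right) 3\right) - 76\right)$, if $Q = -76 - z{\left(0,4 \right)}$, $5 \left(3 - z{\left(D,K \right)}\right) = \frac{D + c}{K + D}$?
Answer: $\frac{57743}{10} \approx 5774.3$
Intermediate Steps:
$z{\left(D,K \right)} = 3 - \frac{-2 + D}{5 \left(D + K\right)}$ ($z{\left(D,K \right)} = 3 - \frac{\left(D - 2\right) \frac{1}{K + D}}{5} = 3 - \frac{\left(-2 + D\right) \frac{1}{D + K}}{5} = 3 - \frac{\frac{1}{D + K} \left(-2 + D\right)}{5} = 3 - \frac{-2 + D}{5 \left(D + K\right)}$)
$Q = - \frac{791}{10}$ ($Q = -76 - \frac{2 + 14 \cdot 0 + 15 \cdot 4}{5 \left(0 + 4\right)} = -76 - \frac{2 + 0 + 60}{5 \cdot 4} = -76 - \frac{1}{5} \cdot \frac{1}{4} \cdot 62 = -76 - \frac{31}{10} = - \frac{791}{10} \approx -79.1$)
$Q \left(\left(-33 - 4 \left(-3\right) 3\right) - 76\right) = - \frac{791 \left(\left(-33 - 4 \left(-3\right) 3\right) - 76\right)}{10} = - \frac{791 \left(\left(-33 - \left(-12\right) 3\right) - 76\right)}{10} = - \frac{791 \left(\left(-33 - -36\right) - 76\right)}{10} = - \frac{791 \left(\left(-33 + 36\right) - 76\right)}{10} = - \frac{791 \left(3 - 76\right)}{10} = \left(- \frac{791}{10}\right) \left(-73\right) = \frac{57743}{10}$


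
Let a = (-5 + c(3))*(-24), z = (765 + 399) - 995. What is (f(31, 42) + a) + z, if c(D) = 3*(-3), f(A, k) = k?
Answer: 547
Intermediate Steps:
z = 169 (z = 1164 - 995 = 169)
c(D) = -9
a = 336 (a = (-5 - 9)*(-24) = -14*(-24) = 336)
(f(31, 42) + a) + z = (42 + 336) + 169 = 378 + 169 = 547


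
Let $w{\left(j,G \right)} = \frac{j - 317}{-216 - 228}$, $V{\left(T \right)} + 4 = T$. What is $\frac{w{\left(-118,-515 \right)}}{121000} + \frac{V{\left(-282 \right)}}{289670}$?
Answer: $- \frac{101593717}{103748207200} \approx -0.00097923$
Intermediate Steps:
$V{\left(T \right)} = -4 + T$
$w{\left(j,G \right)} = \frac{317}{444} - \frac{j}{444}$ ($w{\left(j,G \right)} = \frac{-317 + j}{-444} = \left(-317 + j\right) \left(- \frac{1}{444}\right) = \frac{317}{444} - \frac{j}{444}$)
$\frac{w{\left(-118,-515 \right)}}{121000} + \frac{V{\left(-282 \right)}}{289670} = \frac{\frac{317}{444} - - \frac{59}{222}}{121000} + \frac{-4 - 282}{289670} = \left(\frac{317}{444} + \frac{59}{222}\right) \frac{1}{121000} - \frac{143}{144835} = \frac{145}{148} \cdot \frac{1}{121000} - \frac{143}{144835} = \frac{29}{3581600} - \frac{143}{144835} = - \frac{101593717}{103748207200}$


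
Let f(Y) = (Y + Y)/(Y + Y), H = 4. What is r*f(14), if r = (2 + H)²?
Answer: 36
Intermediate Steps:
r = 36 (r = (2 + 4)² = 6² = 36)
f(Y) = 1 (f(Y) = (2*Y)/((2*Y)) = (2*Y)*(1/(2*Y)) = 1)
r*f(14) = 36*1 = 36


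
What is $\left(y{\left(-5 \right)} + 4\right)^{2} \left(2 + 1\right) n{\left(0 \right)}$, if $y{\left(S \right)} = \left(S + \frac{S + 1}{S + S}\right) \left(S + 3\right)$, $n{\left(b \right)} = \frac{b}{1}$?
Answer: $0$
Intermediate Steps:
$n{\left(b \right)} = b$ ($n{\left(b \right)} = b 1 = b$)
$y{\left(S \right)} = \left(3 + S\right) \left(S + \frac{1 + S}{2 S}\right)$ ($y{\left(S \right)} = \left(S + \frac{1 + S}{2 S}\right) \left(3 + S\right) = \left(3 + S\right) \left(S + \frac{1 + S}{2 S}\right)$)
$\left(y{\left(-5 \right)} + 4\right)^{2} \left(2 + 1\right) n{\left(0 \right)} = \left(\left(2 + \left(-5\right)^{2} + \frac{3}{2 \left(-5\right)} + \frac{7}{2} \left(-5\right)\right) + 4\right)^{2} \left(2 + 1\right) 0 = \left(\left(2 + 25 + \frac{3}{2} \left(- \frac{1}{5}\right) - \frac{35}{2}\right) + 4\right)^{2} \cdot 3 \cdot 0 = \left(\left(2 + 25 - \frac{3}{10} - \frac{35}{2}\right) + 4\right)^{2} \cdot 0 = \left(\frac{46}{5} + 4\right)^{2} \cdot 0 = \left(\frac{66}{5}\right)^{2} \cdot 0 = \frac{4356}{25} \cdot 0 = 0$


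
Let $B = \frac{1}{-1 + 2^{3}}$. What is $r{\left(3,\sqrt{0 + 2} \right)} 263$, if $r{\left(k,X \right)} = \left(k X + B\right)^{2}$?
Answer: $\frac{232229}{49} + \frac{1578 \sqrt{2}}{7} \approx 5058.2$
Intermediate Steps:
$B = \frac{1}{7}$ ($B = \frac{1}{-1 + 8} = \frac{1}{7} \approx 0.14286$)
$r{\left(k,X \right)} = \left(\frac{1}{7} + X k\right)^{2}$ ($r{\left(k,X \right)} = \left(k X + \frac{1}{7}\right)^{2} = \left(X k + \frac{1}{7}\right)^{2} = \left(\frac{1}{7} + X k\right)^{2}$)
$r{\left(3,\sqrt{0 + 2} \right)} 263 = \frac{\left(1 + 7 \sqrt{0 + 2} \cdot 3\right)^{2}}{49} \cdot 263 = \frac{\left(1 + 7 \sqrt{2} \cdot 3\right)^{2}}{49} \cdot 263 = \frac{\left(1 + 21 \sqrt{2}\right)^{2}}{49} \cdot 263 = \frac{263 \left(1 + 21 \sqrt{2}\right)^{2}}{49}$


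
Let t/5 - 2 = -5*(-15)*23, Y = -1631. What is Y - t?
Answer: -10266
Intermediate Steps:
t = 8635 (t = 10 + 5*(-5*(-15)*23) = 10 + 5*(75*23) = 10 + 5*1725 = 10 + 8625 = 8635)
Y - t = -1631 - 1*8635 = -1631 - 8635 = -10266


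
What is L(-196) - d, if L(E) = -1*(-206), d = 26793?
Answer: -26587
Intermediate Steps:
L(E) = 206
L(-196) - d = 206 - 1*26793 = 206 - 26793 = -26587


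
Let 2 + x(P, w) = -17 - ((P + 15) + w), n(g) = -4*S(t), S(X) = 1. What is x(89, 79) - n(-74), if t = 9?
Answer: -198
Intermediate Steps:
n(g) = -4 (n(g) = -4*1 = -4)
x(P, w) = -34 - P - w (x(P, w) = -2 + (-17 - ((P + 15) + w)) = -2 + (-17 - ((15 + P) + w)) = -2 + (-17 - (15 + P + w)) = -2 + (-17 + (-15 - P - w)) = -2 + (-32 - P - w) = -34 - P - w)
x(89, 79) - n(-74) = (-34 - 1*89 - 1*79) - 1*(-4) = (-34 - 89 - 79) + 4 = -202 + 4 = -198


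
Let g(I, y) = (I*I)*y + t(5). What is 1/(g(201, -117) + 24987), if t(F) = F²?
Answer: -1/4701905 ≈ -2.1268e-7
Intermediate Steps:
g(I, y) = 25 + y*I² (g(I, y) = (I*I)*y + 5² = I²*y + 25 = y*I² + 25 = 25 + y*I²)
1/(g(201, -117) + 24987) = 1/((25 - 117*201²) + 24987) = 1/((25 - 117*40401) + 24987) = 1/((25 - 4726917) + 24987) = 1/(-4726892 + 24987) = 1/(-4701905) = -1/4701905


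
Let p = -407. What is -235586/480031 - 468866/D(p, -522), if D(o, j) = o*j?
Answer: -137560701445/50992253037 ≈ -2.6977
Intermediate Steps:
D(o, j) = j*o
-235586/480031 - 468866/D(p, -522) = -235586/480031 - 468866/((-522*(-407))) = -235586*1/480031 - 468866/212454 = -235586/480031 - 468866*1/212454 = -235586/480031 - 234433/106227 = -137560701445/50992253037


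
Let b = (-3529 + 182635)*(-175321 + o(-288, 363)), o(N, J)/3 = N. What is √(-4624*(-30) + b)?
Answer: I*√31555651890 ≈ 1.7764e+5*I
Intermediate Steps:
o(N, J) = 3*N
b = -31555790610 (b = (-3529 + 182635)*(-175321 + 3*(-288)) = 179106*(-175321 - 864) = 179106*(-176185) = -31555790610)
√(-4624*(-30) + b) = √(-4624*(-30) - 31555790610) = √(138720 - 31555790610) = √(-31555651890) = I*√31555651890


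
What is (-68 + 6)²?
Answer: 3844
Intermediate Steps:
(-68 + 6)² = (-62)² = 3844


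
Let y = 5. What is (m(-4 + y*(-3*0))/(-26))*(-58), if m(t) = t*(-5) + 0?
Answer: 580/13 ≈ 44.615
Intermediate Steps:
m(t) = -5*t (m(t) = -5*t + 0 = -5*t)
(m(-4 + y*(-3*0))/(-26))*(-58) = (-5*(-4 + 5*(-3*0))/(-26))*(-58) = (-5*(-4 + 5*0)*(-1/26))*(-58) = (-5*(-4 + 0)*(-1/26))*(-58) = (-5*(-4)*(-1/26))*(-58) = (20*(-1/26))*(-58) = -10/13*(-58) = 580/13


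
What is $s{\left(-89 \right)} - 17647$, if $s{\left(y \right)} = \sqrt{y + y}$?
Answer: $-17647 + i \sqrt{178} \approx -17647.0 + 13.342 i$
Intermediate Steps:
$s{\left(y \right)} = \sqrt{2} \sqrt{y}$ ($s{\left(y \right)} = \sqrt{2 y} = \sqrt{2} \sqrt{y}$)
$s{\left(-89 \right)} - 17647 = \sqrt{2} \sqrt{-89} - 17647 = \sqrt{2} i \sqrt{89} - 17647 = i \sqrt{178} - 17647 = -17647 + i \sqrt{178}$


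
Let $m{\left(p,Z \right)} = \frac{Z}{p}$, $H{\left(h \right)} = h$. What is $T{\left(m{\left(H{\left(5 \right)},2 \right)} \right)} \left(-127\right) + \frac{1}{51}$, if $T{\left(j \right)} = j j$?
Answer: $- \frac{25883}{1275} \approx -20.3$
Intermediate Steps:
$T{\left(j \right)} = j^{2}$
$T{\left(m{\left(H{\left(5 \right)},2 \right)} \right)} \left(-127\right) + \frac{1}{51} = \left(\frac{2}{5}\right)^{2} \left(-127\right) + \frac{1}{51} = \frac{4}{25} \left(-127\right) + \frac{1}{51} = - \frac{508}{25} + \frac{1}{51} = - \frac{25883}{1275}$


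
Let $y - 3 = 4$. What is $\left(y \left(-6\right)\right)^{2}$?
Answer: $1764$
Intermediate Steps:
$y = 7$ ($y = 3 + 4 = 7$)
$\left(y \left(-6\right)\right)^{2} = \left(7 \left(-6\right)\right)^{2} = \left(-42\right)^{2} = 1764$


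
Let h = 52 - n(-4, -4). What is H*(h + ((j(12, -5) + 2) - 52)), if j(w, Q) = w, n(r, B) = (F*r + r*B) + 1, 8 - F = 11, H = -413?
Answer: 6195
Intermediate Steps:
F = -3 (F = 8 - 1*11 = 8 - 11 = -3)
n(r, B) = 1 - 3*r + B*r (n(r, B) = (-3*r + r*B) + 1 = (-3*r + B*r) + 1 = 1 - 3*r + B*r)
h = 23 (h = 52 - (1 - 3*(-4) - 4*(-4)) = 52 - (1 + 12 + 16) = 52 - 1*29 = 52 - 29 = 23)
H*(h + ((j(12, -5) + 2) - 52)) = -413*(23 + ((12 + 2) - 52)) = -413*(23 + (14 - 52)) = -413*(23 - 38) = -413*(-15) = 6195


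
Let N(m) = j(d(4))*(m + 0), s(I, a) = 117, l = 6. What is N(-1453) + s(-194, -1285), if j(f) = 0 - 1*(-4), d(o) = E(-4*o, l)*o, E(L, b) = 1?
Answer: -5695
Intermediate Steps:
d(o) = o (d(o) = 1*o = o)
j(f) = 4 (j(f) = 0 + 4 = 4)
N(m) = 4*m (N(m) = 4*(m + 0) = 4*m)
N(-1453) + s(-194, -1285) = 4*(-1453) + 117 = -5812 + 117 = -5695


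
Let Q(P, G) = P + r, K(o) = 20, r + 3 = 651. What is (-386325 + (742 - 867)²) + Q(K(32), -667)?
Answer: -370032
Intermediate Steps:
r = 648 (r = -3 + 651 = 648)
Q(P, G) = 648 + P (Q(P, G) = P + 648 = 648 + P)
(-386325 + (742 - 867)²) + Q(K(32), -667) = (-386325 + (742 - 867)²) + (648 + 20) = (-386325 + (-125)²) + 668 = (-386325 + 15625) + 668 = -370700 + 668 = -370032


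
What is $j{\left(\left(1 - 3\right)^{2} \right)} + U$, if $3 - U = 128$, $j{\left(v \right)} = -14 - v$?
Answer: $-143$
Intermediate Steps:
$U = -125$ ($U = 3 - 128 = -125$)
$j{\left(\left(1 - 3\right)^{2} \right)} + U = \left(-14 - \left(1 - 3\right)^{2}\right) - 125 = \left(-14 - \left(-2\right)^{2}\right) - 125 = \left(-14 - 4\right) - 125 = -18 - 125 = -143$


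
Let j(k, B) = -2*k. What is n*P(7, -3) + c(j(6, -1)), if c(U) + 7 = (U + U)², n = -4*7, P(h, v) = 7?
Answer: 373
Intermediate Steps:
n = -28
c(U) = -7 + 4*U² (c(U) = -7 + (U + U)² = -7 + (2*U)² = -7 + 4*U²)
n*P(7, -3) + c(j(6, -1)) = -28*7 + (-7 + 4*(-2*6)²) = -196 + (-7 + 4*(-12)²) = -196 + (-7 + 4*144) = -196 + (-7 + 576) = -196 + 569 = 373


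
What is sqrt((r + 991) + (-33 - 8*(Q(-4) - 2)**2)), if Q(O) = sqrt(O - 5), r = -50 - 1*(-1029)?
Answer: sqrt(1977 + 96*I) ≈ 44.477 + 1.0792*I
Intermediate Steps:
r = 979 (r = -50 + 1029 = 979)
Q(O) = sqrt(-5 + O)
sqrt((r + 991) + (-33 - 8*(Q(-4) - 2)**2)) = sqrt((979 + 991) + (-33 - 8*(sqrt(-5 - 4) - 2)**2)) = sqrt(1970 + (-33 - 8*(sqrt(-9) - 2)**2)) = sqrt(1970 + (-33 - 8*(3*I - 2)**2)) = sqrt(1970 + (-33 - 8*(-2 + 3*I)**2)) = sqrt(1937 - 8*(-2 + 3*I)**2)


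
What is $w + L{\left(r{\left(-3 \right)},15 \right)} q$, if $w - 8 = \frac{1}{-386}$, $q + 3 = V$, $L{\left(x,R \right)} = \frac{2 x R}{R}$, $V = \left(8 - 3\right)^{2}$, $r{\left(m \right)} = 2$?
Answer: $\frac{37055}{386} \approx 95.997$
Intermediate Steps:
$V = 25$ ($V = 5^{2} = 25$)
$L{\left(x,R \right)} = 2 x$ ($L{\left(x,R \right)} = \frac{2 R x}{R} = 2 x$)
$q = 22$ ($q = -3 + 25 = 22$)
$w = \frac{3087}{386}$ ($w = 8 + \frac{1}{-386} = 8 - \frac{1}{386} = \frac{3087}{386} \approx 7.9974$)
$w + L{\left(r{\left(-3 \right)},15 \right)} q = \frac{3087}{386} + 2 \cdot 2 \cdot 22 = \frac{3087}{386} + 4 \cdot 22 = \frac{3087}{386} + 88 = \frac{37055}{386}$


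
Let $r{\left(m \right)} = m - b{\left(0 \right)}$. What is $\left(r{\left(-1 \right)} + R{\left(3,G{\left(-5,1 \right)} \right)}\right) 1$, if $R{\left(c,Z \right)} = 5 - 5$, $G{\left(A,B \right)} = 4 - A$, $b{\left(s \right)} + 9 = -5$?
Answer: $13$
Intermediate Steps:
$b{\left(s \right)} = -14$ ($b{\left(s \right)} = -9 - 5 = -14$)
$R{\left(c,Z \right)} = 0$
$r{\left(m \right)} = 14 + m$ ($r{\left(m \right)} = m - -14 = m + 14 = 14 + m$)
$\left(r{\left(-1 \right)} + R{\left(3,G{\left(-5,1 \right)} \right)}\right) 1 = \left(\left(14 - 1\right) + 0\right) 1 = \left(13 + 0\right) 1 = 13 \cdot 1 = 13$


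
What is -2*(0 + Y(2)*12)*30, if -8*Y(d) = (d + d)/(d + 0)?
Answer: 180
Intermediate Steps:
Y(d) = -1/4 (Y(d) = -(d + d)/(8*(d + 0)) = -2*d/(8*d) = -1/8*2 = -1/4)
-2*(0 + Y(2)*12)*30 = -2*(0 - 1/4*12)*30 = -2*(0 - 3)*30 = -(-6)*30 = -2*(-90) = 180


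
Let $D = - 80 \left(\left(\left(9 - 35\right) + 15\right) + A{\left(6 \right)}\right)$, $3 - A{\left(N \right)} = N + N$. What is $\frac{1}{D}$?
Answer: $\frac{1}{1600} \approx 0.000625$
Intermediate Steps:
$A{\left(N \right)} = 3 - 2 N$ ($A{\left(N \right)} = 3 - \left(N + N\right) = 3 - 2 N$)
$D = 1600$ ($D = - 80 \left(\left(\left(9 - 35\right) + 15\right) + \left(3 - 12\right)\right) = - 80 \left(\left(-26 + 15\right) + \left(3 - 12\right)\right) = - 80 \left(-11 - 9\right) = \left(-80\right) \left(-20\right) = 1600$)
$\frac{1}{D} = \frac{1}{1600}$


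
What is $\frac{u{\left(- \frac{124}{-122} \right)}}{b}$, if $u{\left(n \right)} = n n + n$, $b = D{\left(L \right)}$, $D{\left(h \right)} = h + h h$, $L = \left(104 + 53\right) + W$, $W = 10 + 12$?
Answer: $\frac{1271}{19981770} \approx 6.3608 \cdot 10^{-5}$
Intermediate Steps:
$W = 22$
$L = 179$ ($L = \left(104 + 53\right) + 22 = 157 + 22 = 179$)
$D{\left(h \right)} = h + h^{2}$
$b = 32220$ ($b = 179 \left(1 + 179\right) = 179 \cdot 180 = 32220$)
$u{\left(n \right)} = n + n^{2}$ ($u{\left(n \right)} = n^{2} + n = n + n^{2}$)
$\frac{u{\left(- \frac{124}{-122} \right)}}{b} = \frac{- \frac{124}{-122} \left(1 - \frac{124}{-122}\right)}{32220} = \left(-124\right) \left(- \frac{1}{122}\right) \left(1 - - \frac{62}{61}\right) \frac{1}{32220} = \frac{62 \left(1 + \frac{62}{61}\right)}{61} \cdot \frac{1}{32220} = \frac{62}{61} \cdot \frac{123}{61} \cdot \frac{1}{32220} = \frac{7626}{3721} \cdot \frac{1}{32220} = \frac{1271}{19981770}$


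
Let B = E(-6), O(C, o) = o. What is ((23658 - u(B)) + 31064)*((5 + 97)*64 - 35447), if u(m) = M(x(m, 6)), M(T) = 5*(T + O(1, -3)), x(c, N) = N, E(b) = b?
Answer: -1582071733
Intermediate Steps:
B = -6
M(T) = -15 + 5*T (M(T) = 5*(T - 3) = 5*(-3 + T) = -15 + 5*T)
u(m) = 15 (u(m) = -15 + 5*6 = -15 + 30 = 15)
((23658 - u(B)) + 31064)*((5 + 97)*64 - 35447) = ((23658 - 1*15) + 31064)*((5 + 97)*64 - 35447) = ((23658 - 15) + 31064)*(102*64 - 35447) = (23643 + 31064)*(6528 - 35447) = 54707*(-28919) = -1582071733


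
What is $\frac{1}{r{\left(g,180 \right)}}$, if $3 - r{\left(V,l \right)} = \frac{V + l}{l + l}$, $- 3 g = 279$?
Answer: $\frac{120}{331} \approx 0.36254$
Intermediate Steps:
$g = -93$ ($g = \left(- \frac{1}{3}\right) 279 = -93$)
$r{\left(V,l \right)} = 3 - \frac{V + l}{2 l}$ ($r{\left(V,l \right)} = 3 - \frac{V + l}{l + l} = 3 - \frac{V + l}{2 l}$)
$\frac{1}{r{\left(g,180 \right)}} = \frac{1}{\frac{1}{2} \cdot \frac{1}{180} \left(\left(-1\right) \left(-93\right) + 5 \cdot 180\right)} = \frac{1}{\frac{1}{2} \cdot \frac{1}{180} \left(93 + 900\right)} = \frac{1}{\frac{1}{2} \cdot \frac{1}{180} \cdot 993} = \frac{1}{\frac{331}{120}} = \frac{120}{331}$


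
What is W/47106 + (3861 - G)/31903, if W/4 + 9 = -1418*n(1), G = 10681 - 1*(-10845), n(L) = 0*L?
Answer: -46293111/83490151 ≈ -0.55447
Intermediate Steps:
n(L) = 0
G = 21526 (G = 10681 + 10845 = 21526)
W = -36 (W = -36 + 4*(-1418*0) = -36 + 4*0 = -36 + 0 = -36)
W/47106 + (3861 - G)/31903 = -36/47106 + (3861 - 1*21526)/31903 = -36*1/47106 + (3861 - 21526)*(1/31903) = -2/2617 - 17665*1/31903 = -2/2617 - 17665/31903 = -46293111/83490151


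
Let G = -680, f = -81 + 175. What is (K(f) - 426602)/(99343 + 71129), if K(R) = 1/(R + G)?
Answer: -83329591/33298864 ≈ -2.5025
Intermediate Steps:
f = 94
K(R) = 1/(-680 + R) (K(R) = 1/(R - 680) = 1/(-680 + R))
(K(f) - 426602)/(99343 + 71129) = (1/(-680 + 94) - 426602)/(99343 + 71129) = (1/(-586) - 426602)/170472 = (-1/586 - 426602)*(1/170472) = -249988773/586*1/170472 = -83329591/33298864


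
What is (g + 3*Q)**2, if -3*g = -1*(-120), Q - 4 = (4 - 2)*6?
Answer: 64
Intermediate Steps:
Q = 16 (Q = 4 + (4 - 2)*6 = 4 + 2*6 = 4 + 12 = 16)
g = -40 (g = -(-1)*(-120)/3 = -1/3*120 = -40)
(g + 3*Q)**2 = (-40 + 3*16)**2 = (-40 + 48)**2 = 8**2 = 64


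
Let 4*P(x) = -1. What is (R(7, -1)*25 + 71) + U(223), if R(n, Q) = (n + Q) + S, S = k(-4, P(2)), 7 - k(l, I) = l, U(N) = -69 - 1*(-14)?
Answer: 441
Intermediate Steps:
P(x) = -1/4 (P(x) = (1/4)*(-1) = -1/4)
U(N) = -55 (U(N) = -69 + 14 = -55)
k(l, I) = 7 - l
S = 11 (S = 7 - 1*(-4) = 7 + 4 = 11)
R(n, Q) = 11 + Q + n (R(n, Q) = (n + Q) + 11 = (Q + n) + 11 = 11 + Q + n)
(R(7, -1)*25 + 71) + U(223) = ((11 - 1 + 7)*25 + 71) - 55 = (17*25 + 71) - 55 = (425 + 71) - 55 = 496 - 55 = 441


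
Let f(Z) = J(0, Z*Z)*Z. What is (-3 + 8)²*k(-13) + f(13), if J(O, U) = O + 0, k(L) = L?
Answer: -325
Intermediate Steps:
J(O, U) = O
f(Z) = 0 (f(Z) = 0*Z = 0)
(-3 + 8)²*k(-13) + f(13) = (-3 + 8)²*(-13) + 0 = 5²*(-13) + 0 = 25*(-13) + 0 = -325 + 0 = -325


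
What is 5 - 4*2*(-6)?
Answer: 53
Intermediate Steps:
5 - 4*2*(-6) = 5 - 8*(-6) = 5 + 48 = 53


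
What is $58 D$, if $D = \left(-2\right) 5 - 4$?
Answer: $-812$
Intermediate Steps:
$D = -14$ ($D = -10 - 4 = -14$)
$58 D = 58 \left(-14\right) = -812$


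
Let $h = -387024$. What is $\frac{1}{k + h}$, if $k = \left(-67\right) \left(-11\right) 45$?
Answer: $- \frac{1}{353859} \approx -2.826 \cdot 10^{-6}$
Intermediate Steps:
$k = 33165$ ($k = 737 \cdot 45 = 33165$)
$\frac{1}{k + h} = \frac{1}{33165 - 387024} = \frac{1}{-353859} = - \frac{1}{353859}$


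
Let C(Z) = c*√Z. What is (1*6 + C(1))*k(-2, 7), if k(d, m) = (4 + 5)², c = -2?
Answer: 324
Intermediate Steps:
k(d, m) = 81 (k(d, m) = 9² = 81)
C(Z) = -2*√Z
(1*6 + C(1))*k(-2, 7) = (1*6 - 2*√1)*81 = (6 - 2*1)*81 = (6 - 2)*81 = 4*81 = 324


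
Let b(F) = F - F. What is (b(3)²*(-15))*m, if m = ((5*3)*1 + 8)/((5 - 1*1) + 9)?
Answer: 0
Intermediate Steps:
b(F) = 0
m = 23/13 (m = (15*1 + 8)/((5 - 1) + 9) = (15 + 8)/(4 + 9) = 23/13 ≈ 1.7692)
(b(3)²*(-15))*m = (0²*(-15))*(23/13) = (0*(-15))*(23/13) = 0*(23/13) = 0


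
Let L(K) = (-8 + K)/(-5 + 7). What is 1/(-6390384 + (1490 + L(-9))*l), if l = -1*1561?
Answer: -2/17406011 ≈ -1.1490e-7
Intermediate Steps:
l = -1561
L(K) = -4 + K/2 (L(K) = (-8 + K)/2 = (-8 + K)*(½) = -4 + K/2)
1/(-6390384 + (1490 + L(-9))*l) = 1/(-6390384 + (1490 + (-4 + (½)*(-9)))*(-1561)) = 1/(-6390384 + (1490 + (-4 - 9/2))*(-1561)) = 1/(-6390384 + (1490 - 17/2)*(-1561)) = 1/(-6390384 + (2963/2)*(-1561)) = 1/(-6390384 - 4625243/2) = 1/(-17406011/2) = -2/17406011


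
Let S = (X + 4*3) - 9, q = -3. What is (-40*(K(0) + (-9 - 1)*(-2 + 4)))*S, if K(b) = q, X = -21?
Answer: -16560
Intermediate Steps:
K(b) = -3
S = -18 (S = (-21 + 4*3) - 9 = (-21 + 12) - 9 = -9 - 9 = -18)
(-40*(K(0) + (-9 - 1)*(-2 + 4)))*S = -40*(-3 + (-9 - 1)*(-2 + 4))*(-18) = -40*(-3 - 10*2)*(-18) = -40*(-3 - 20)*(-18) = -40*(-23)*(-18) = 920*(-18) = -16560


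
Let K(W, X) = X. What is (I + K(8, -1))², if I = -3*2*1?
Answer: 49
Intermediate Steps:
I = -6 (I = -6*1 = -6)
(I + K(8, -1))² = (-6 - 1)² = (-7)² = 49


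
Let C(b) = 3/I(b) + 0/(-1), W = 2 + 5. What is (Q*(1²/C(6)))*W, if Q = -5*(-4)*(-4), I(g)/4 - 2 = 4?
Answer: -4480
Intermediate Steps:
W = 7
I(g) = 24 (I(g) = 8 + 4*4 = 8 + 16 = 24)
Q = -80 (Q = 20*(-4) = -80)
C(b) = ⅛ (C(b) = 3/24 + 0/(-1) = 3*(1/24) + 0*(-1) = ⅛ + 0 = ⅛)
(Q*(1²/C(6)))*W = -80*1²/⅛*7 = -80*8*7 = -640*7 = -4480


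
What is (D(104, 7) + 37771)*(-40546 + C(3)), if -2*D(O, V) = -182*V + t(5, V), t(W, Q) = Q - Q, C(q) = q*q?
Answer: -1556945096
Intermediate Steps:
C(q) = q²
t(W, Q) = 0
D(O, V) = 91*V (D(O, V) = -(-182*V + 0)/2 = -(-91)*V = 91*V)
(D(104, 7) + 37771)*(-40546 + C(3)) = (91*7 + 37771)*(-40546 + 3²) = (637 + 37771)*(-40546 + 9) = 38408*(-40537) = -1556945096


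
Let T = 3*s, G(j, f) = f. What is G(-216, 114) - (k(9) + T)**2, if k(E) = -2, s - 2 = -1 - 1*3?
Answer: 50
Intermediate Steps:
s = -2 (s = 2 + (-1 - 1*3) = 2 + (-1 - 3) = 2 - 4 = -2)
T = -6 (T = 3*(-2) = -6)
G(-216, 114) - (k(9) + T)**2 = 114 - (-2 - 6)**2 = 114 - 1*(-8)**2 = 114 - 1*64 = 114 - 64 = 50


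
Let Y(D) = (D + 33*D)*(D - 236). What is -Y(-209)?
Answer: -3162170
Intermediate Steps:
Y(D) = 34*D*(-236 + D) (Y(D) = (34*D)*(-236 + D) = 34*D*(-236 + D))
-Y(-209) = -34*(-209)*(-236 - 209) = -34*(-209)*(-445) = -1*3162170 = -3162170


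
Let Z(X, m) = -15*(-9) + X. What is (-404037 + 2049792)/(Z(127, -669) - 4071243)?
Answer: -1645755/4070981 ≈ -0.40426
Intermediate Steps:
Z(X, m) = 135 + X
(-404037 + 2049792)/(Z(127, -669) - 4071243) = (-404037 + 2049792)/((135 + 127) - 4071243) = 1645755/(262 - 4071243) = 1645755/(-4070981) = 1645755*(-1/4070981) = -1645755/4070981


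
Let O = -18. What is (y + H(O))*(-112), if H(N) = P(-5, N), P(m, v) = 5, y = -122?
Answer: 13104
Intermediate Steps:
H(N) = 5
(y + H(O))*(-112) = (-122 + 5)*(-112) = -117*(-112) = 13104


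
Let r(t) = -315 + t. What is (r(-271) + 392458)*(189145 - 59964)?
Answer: 50622416832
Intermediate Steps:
(r(-271) + 392458)*(189145 - 59964) = ((-315 - 271) + 392458)*(189145 - 59964) = (-586 + 392458)*129181 = 391872*129181 = 50622416832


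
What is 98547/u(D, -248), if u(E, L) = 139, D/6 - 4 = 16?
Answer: 98547/139 ≈ 708.97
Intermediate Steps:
D = 120 (D = 24 + 6*16 = 24 + 96 = 120)
98547/u(D, -248) = 98547/139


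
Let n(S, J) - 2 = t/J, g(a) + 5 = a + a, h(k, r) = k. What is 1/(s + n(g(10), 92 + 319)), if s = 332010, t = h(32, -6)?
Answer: 411/136456964 ≈ 3.0119e-6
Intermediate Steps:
t = 32
g(a) = -5 + 2*a (g(a) = -5 + (a + a) = -5 + 2*a)
n(S, J) = 2 + 32/J
1/(s + n(g(10), 92 + 319)) = 1/(332010 + (2 + 32/(92 + 319))) = 1/(332010 + (2 + 32/411)) = 1/(332010 + 854/411) = 1/(136456964/411) = 411/136456964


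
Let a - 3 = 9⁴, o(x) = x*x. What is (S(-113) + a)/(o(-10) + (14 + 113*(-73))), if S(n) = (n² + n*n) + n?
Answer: -31989/8135 ≈ -3.9323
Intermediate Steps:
o(x) = x²
S(n) = n + 2*n² (S(n) = (n² + n²) + n = 2*n² + n = n + 2*n²)
a = 6564 (a = 3 + 9⁴ = 3 + 6561 = 6564)
(S(-113) + a)/(o(-10) + (14 + 113*(-73))) = (-113*(1 + 2*(-113)) + 6564)/((-10)² + (14 + 113*(-73))) = (-113*(1 - 226) + 6564)/(100 + (14 - 8249)) = (-113*(-225) + 6564)/(100 - 8235) = (25425 + 6564)/(-8135) = 31989*(-1/8135) = -31989/8135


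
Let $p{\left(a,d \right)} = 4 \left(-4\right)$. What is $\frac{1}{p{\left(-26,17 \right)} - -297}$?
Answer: $\frac{1}{281} \approx 0.0035587$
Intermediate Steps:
$p{\left(a,d \right)} = -16$
$\frac{1}{p{\left(-26,17 \right)} - -297} = \frac{1}{-16 - -297} = \frac{1}{-16 + 297} = \frac{1}{281}$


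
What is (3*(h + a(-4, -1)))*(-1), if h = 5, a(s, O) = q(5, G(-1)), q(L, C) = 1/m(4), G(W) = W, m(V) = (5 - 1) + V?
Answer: -123/8 ≈ -15.375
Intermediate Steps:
m(V) = 4 + V
q(L, C) = 1/8 (q(L, C) = 1/(4 + 4) = 1/8)
a(s, O) = 1/8
(3*(h + a(-4, -1)))*(-1) = (3*(5 + 1/8))*(-1) = (3*(41/8))*(-1) = (123/8)*(-1) = -123/8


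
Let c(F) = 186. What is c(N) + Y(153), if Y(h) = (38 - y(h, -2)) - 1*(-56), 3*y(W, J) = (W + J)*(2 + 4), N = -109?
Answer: -22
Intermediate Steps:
y(W, J) = 2*J + 2*W (y(W, J) = ((W + J)*(2 + 4))/3 = ((J + W)*6)/3 = (6*J + 6*W)/3 = 2*J + 2*W)
Y(h) = 98 - 2*h (Y(h) = (38 - (2*(-2) + 2*h)) - 1*(-56) = (38 - (-4 + 2*h)) + 56 = (38 + (4 - 2*h)) + 56 = (42 - 2*h) + 56 = 98 - 2*h)
c(N) + Y(153) = 186 + (98 - 2*153) = 186 + (98 - 306) = 186 - 208 = -22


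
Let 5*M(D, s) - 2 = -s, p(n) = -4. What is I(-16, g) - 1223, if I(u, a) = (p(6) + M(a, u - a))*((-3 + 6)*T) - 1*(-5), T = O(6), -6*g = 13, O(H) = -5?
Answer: -2411/2 ≈ -1205.5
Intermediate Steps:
M(D, s) = 2/5 - s/5 (M(D, s) = 2/5 + (-s)/5 = 2/5 - s/5)
g = -13/6 (g = -1/6*13 = -13/6 ≈ -2.1667)
T = -5
I(u, a) = 59 - 3*a + 3*u (I(u, a) = (-4 + (2/5 - (u - a)/5))*((-3 + 6)*(-5)) - 1*(-5) = (-4 + (2/5 + (-u/5 + a/5)))*(3*(-5)) + 5 = (-4 + (2/5 - u/5 + a/5))*(-15) + 5 = (-18/5 - u/5 + a/5)*(-15) + 5 = (54 - 3*a + 3*u) + 5 = 59 - 3*a + 3*u)
I(-16, g) - 1223 = (59 - 3*(-13/6) + 3*(-16)) - 1223 = (59 + 13/2 - 48) - 1223 = 35/2 - 1223 = -2411/2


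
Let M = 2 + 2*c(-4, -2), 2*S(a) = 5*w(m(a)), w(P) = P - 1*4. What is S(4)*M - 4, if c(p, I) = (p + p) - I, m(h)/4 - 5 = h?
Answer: -804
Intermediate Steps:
m(h) = 20 + 4*h
w(P) = -4 + P (w(P) = P - 4 = -4 + P)
S(a) = 40 + 10*a (S(a) = (5*(-4 + (20 + 4*a)))/2 = (5*(16 + 4*a))/2 = (80 + 20*a)/2 = 40 + 10*a)
c(p, I) = -I + 2*p (c(p, I) = 2*p - I = -I + 2*p)
M = -10 (M = 2 + 2*(-1*(-2) + 2*(-4)) = 2 + 2*(2 - 8) = 2 + 2*(-6) = 2 - 12 = -10)
S(4)*M - 4 = (40 + 10*4)*(-10) - 4 = (40 + 40)*(-10) - 4 = 80*(-10) - 4 = -800 - 4 = -804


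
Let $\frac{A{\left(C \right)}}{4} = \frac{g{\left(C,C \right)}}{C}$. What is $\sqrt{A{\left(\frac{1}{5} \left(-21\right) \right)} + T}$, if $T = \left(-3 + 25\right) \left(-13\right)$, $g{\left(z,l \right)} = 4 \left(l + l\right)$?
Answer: $i \sqrt{254} \approx 15.937 i$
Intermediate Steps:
$g{\left(z,l \right)} = 8 l$ ($g{\left(z,l \right)} = 4 \cdot 2 l = 8 l$)
$T = -286$ ($T = 22 \left(-13\right) = -286$)
$A{\left(C \right)} = 32$ ($A{\left(C \right)} = 4 \frac{8 C}{C} = 4 \cdot 8 = 32$)
$\sqrt{A{\left(\frac{1}{5} \left(-21\right) \right)} + T} = \sqrt{32 - 286} = \sqrt{-254} = i \sqrt{254}$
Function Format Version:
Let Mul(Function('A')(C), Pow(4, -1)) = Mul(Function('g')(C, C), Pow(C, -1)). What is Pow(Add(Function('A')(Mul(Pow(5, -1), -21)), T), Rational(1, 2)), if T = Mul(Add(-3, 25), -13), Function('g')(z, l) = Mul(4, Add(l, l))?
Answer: Mul(I, Pow(254, Rational(1, 2))) ≈ Mul(15.937, I)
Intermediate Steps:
Function('g')(z, l) = Mul(8, l) (Function('g')(z, l) = Mul(4, Mul(2, l)) = Mul(8, l))
T = -286 (T = Mul(22, -13) = -286)
Function('A')(C) = 32 (Function('A')(C) = Mul(4, Mul(Mul(8, C), Pow(C, -1))) = Mul(4, 8) = 32)
Pow(Add(Function('A')(Mul(Pow(5, -1), -21)), T), Rational(1, 2)) = Pow(Add(32, -286), Rational(1, 2)) = Pow(-254, Rational(1, 2)) = Mul(I, Pow(254, Rational(1, 2)))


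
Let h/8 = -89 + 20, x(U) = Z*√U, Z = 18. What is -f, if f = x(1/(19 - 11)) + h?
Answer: 552 - 9*√2/2 ≈ 545.64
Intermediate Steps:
x(U) = 18*√U
h = -552 (h = 8*(-89 + 20) = 8*(-69) = -552)
f = -552 + 9*√2/2 (f = 18*√(1/(19 - 11)) - 552 = 18*√(1/8) - 552 = 18*√(⅛) - 552 = 18*(√2/4) - 552 = 9*√2/2 - 552 = -552 + 9*√2/2 ≈ -545.64)
-f = -(-552 + 9*√2/2) = 552 - 9*√2/2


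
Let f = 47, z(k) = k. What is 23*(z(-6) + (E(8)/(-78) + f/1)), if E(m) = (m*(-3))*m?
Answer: 12995/13 ≈ 999.62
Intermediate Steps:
E(m) = -3*m² (E(m) = (-3*m)*m = -3*m²)
23*(z(-6) + (E(8)/(-78) + f/1)) = 23*(-6 + (-3*8²/(-78) + 47/1)) = 23*(-6 + (-3*64*(-1/78) + 47*1)) = 23*(-6 + (-192*(-1/78) + 47)) = 23*(-6 + (32/13 + 47)) = 23*(-6 + 643/13) = 23*(565/13) = 12995/13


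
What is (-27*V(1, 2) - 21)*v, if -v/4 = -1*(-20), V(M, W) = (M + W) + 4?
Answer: 16800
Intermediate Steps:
V(M, W) = 4 + M + W
v = -80 (v = -(-4)*(-20) = -4*20 = -80)
(-27*V(1, 2) - 21)*v = (-27*(4 + 1 + 2) - 21)*(-80) = (-27*7 - 21)*(-80) = (-189 - 21)*(-80) = -210*(-80) = 16800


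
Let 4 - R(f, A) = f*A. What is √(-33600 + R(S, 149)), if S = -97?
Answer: 3*I*√2127 ≈ 138.36*I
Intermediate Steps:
R(f, A) = 4 - A*f (R(f, A) = 4 - f*A = 4 - A*f)
√(-33600 + R(S, 149)) = √(-33600 + (4 - 1*149*(-97))) = √(-33600 + (4 + 14453)) = √(-33600 + 14457) = √(-19143) = 3*I*√2127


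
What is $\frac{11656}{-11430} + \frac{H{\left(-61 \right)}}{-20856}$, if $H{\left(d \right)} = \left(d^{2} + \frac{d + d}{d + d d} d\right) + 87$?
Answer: $- \frac{8686249}{7223760} \approx -1.2025$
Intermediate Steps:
$H{\left(d \right)} = 87 + d^{2} + \frac{2 d^{2}}{d + d^{2}}$ ($H{\left(d \right)} = \left(d^{2} + \frac{2 d}{d + d^{2}} d\right) + 87 = \left(d^{2} + \frac{2 d^{2}}{d + d^{2}}\right) + 87 = 87 + d^{2} + \frac{2 d^{2}}{d + d^{2}}$)
$\frac{11656}{-11430} + \frac{H{\left(-61 \right)}}{-20856} = \frac{11656}{-11430} + \frac{\frac{1}{1 - 61} \left(87 + \left(-61\right)^{2} + \left(-61\right)^{3} + 89 \left(-61\right)\right)}{-20856} = 11656 \left(- \frac{1}{11430}\right) + \frac{87 + 3721 - 226981 - 5429}{-60} \left(- \frac{1}{20856}\right) = - \frac{5828}{5715} + \left(- \frac{1}{60}\right) \left(-228602\right) \left(- \frac{1}{20856}\right) = - \frac{5828}{5715} + \frac{114301}{30} \left(- \frac{1}{20856}\right) = - \frac{5828}{5715} - \frac{10391}{56880} = - \frac{8686249}{7223760}$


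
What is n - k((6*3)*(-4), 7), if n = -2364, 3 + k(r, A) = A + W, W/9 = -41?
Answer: -1999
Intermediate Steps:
W = -369 (W = 9*(-41) = -369)
k(r, A) = -372 + A (k(r, A) = -3 + (A - 369) = -3 + (-369 + A) = -372 + A)
n - k((6*3)*(-4), 7) = -2364 - (-372 + 7) = -2364 - 1*(-365) = -2364 + 365 = -1999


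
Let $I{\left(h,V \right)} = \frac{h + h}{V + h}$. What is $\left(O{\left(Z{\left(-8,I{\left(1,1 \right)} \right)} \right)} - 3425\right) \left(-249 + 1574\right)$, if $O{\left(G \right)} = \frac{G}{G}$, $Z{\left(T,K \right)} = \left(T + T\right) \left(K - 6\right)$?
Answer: $-4536800$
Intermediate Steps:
$I{\left(h,V \right)} = \frac{2 h}{V + h}$
$Z{\left(T,K \right)} = 2 T \left(-6 + K\right)$
$O{\left(G \right)} = 1$
$\left(O{\left(Z{\left(-8,I{\left(1,1 \right)} \right)} \right)} - 3425\right) \left(-249 + 1574\right) = \left(1 - 3425\right) \left(-249 + 1574\right) = \left(-3424\right) 1325 = -4536800$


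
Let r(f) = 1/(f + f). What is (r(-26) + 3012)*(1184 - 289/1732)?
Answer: 24703049429/6928 ≈ 3.5657e+6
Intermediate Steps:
r(f) = 1/(2*f)
(r(-26) + 3012)*(1184 - 289/1732) = ((½)/(-26) + 3012)*(1184 - 289/1732) = ((½)*(-1/26) + 3012)*(1184 - 289*1/1732) = (-1/52 + 3012)*(1184 - 289/1732) = (156623/52)*(2050399/1732) = 24703049429/6928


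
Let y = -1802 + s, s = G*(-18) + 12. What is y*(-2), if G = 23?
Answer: 4408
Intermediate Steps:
s = -402 (s = 23*(-18) + 12 = -414 + 12 = -402)
y = -2204 (y = -1802 - 402 = -2204)
y*(-2) = -2204*(-2) = 4408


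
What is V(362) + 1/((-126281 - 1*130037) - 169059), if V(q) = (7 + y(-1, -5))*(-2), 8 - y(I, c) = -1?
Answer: -13612065/425377 ≈ -32.000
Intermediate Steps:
y(I, c) = 9 (y(I, c) = 8 - 1*(-1) = 8 + 1 = 9)
V(q) = -32 (V(q) = (7 + 9)*(-2) = 16*(-2) = -32)
V(362) + 1/((-126281 - 1*130037) - 169059) = -32 + 1/((-126281 - 1*130037) - 169059) = -32 + 1/((-126281 - 130037) - 169059) = -32 + 1/(-256318 - 169059) = -32 + 1/(-425377) = -32 - 1/425377 = -13612065/425377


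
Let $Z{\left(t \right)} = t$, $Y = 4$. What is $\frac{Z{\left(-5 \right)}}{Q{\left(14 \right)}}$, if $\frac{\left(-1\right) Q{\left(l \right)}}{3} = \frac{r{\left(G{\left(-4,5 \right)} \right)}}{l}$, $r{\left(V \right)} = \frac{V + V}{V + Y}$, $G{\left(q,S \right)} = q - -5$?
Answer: $\frac{175}{3} \approx 58.333$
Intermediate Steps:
$G{\left(q,S \right)} = 5 + q$ ($G{\left(q,S \right)} = q + 5 = 5 + q$)
$r{\left(V \right)} = \frac{2 V}{4 + V}$ ($r{\left(V \right)} = \frac{V + V}{V + 4} = \frac{2 V}{4 + V}$)
$Q{\left(l \right)} = - \frac{6}{5 l}$ ($Q{\left(l \right)} = - 3 \frac{2 \left(5 - 4\right) \frac{1}{4 + \left(5 - 4\right)}}{l} = - 3 \frac{2 \cdot 1 \frac{1}{4 + 1}}{l} = - 3 \frac{2 \cdot 1 \cdot \frac{1}{5}}{l} = - 3 \frac{2}{5 l} = - \frac{6}{5 l}$)
$\frac{Z{\left(-5 \right)}}{Q{\left(14 \right)}} = - \frac{5}{\left(- \frac{6}{5}\right) \frac{1}{14}} = - \frac{5}{- \frac{3}{35}} = \left(-5\right) \left(- \frac{35}{3}\right) = \frac{175}{3}$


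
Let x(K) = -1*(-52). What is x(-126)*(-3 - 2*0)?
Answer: -156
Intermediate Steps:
x(K) = 52
x(-126)*(-3 - 2*0) = 52*(-3 - 2*0) = 52*(-3 + 0) = 52*(-3) = -156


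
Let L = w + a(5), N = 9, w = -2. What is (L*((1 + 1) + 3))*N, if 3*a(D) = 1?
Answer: -75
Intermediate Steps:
a(D) = ⅓ (a(D) = (⅓)*1 = ⅓)
L = -5/3 (L = -2 + ⅓ = -5/3 ≈ -1.6667)
(L*((1 + 1) + 3))*N = -5*((1 + 1) + 3)/3*9 = -5*(2 + 3)/3*9 = -5/3*5*9 = -25/3*9 = -75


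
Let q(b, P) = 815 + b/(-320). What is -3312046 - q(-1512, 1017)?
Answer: -132514629/40 ≈ -3.3129e+6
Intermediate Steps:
q(b, P) = 815 - b/320 (q(b, P) = 815 + b*(-1/320) = 815 - b/320)
-3312046 - q(-1512, 1017) = -3312046 - (815 - 1/320*(-1512)) = -3312046 - (815 + 189/40) = -3312046 - 1*32789/40 = -3312046 - 32789/40 = -132514629/40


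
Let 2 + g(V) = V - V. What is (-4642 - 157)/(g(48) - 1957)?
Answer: 4799/1959 ≈ 2.4497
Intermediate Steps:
g(V) = -2 (g(V) = -2 + (V - V) = -2 + 0 = -2)
(-4642 - 157)/(g(48) - 1957) = (-4642 - 157)/(-2 - 1957) = -4799/(-1959) = -4799*(-1/1959) = 4799/1959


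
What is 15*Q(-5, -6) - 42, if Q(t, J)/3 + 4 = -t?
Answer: 3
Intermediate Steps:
Q(t, J) = -12 - 3*t (Q(t, J) = -12 + 3*(-t) = -12 - 3*t)
15*Q(-5, -6) - 42 = 15*(-12 - 3*(-5)) - 42 = 15*(-12 + 15) - 42 = 15*3 - 42 = 45 - 42 = 3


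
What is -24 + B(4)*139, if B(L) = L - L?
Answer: -24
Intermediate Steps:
B(L) = 0
-24 + B(4)*139 = -24 + 0*139 = -24 + 0 = -24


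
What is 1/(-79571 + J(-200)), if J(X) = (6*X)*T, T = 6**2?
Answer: -1/122771 ≈ -8.1452e-6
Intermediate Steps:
T = 36
J(X) = 216*X (J(X) = (6*X)*36 = 216*X)
1/(-79571 + J(-200)) = 1/(-79571 + 216*(-200)) = 1/(-79571 - 43200) = 1/(-122771) = -1/122771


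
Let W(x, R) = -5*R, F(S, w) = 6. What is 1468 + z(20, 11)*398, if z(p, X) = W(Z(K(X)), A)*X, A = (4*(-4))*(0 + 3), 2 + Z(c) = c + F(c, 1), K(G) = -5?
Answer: 1052188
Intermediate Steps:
Z(c) = 4 + c (Z(c) = -2 + (c + 6) = -2 + (6 + c) = 4 + c)
A = -48 (A = -16*3 = -48)
z(p, X) = 240*X (z(p, X) = (-5*(-48))*X = 240*X)
1468 + z(20, 11)*398 = 1468 + (240*11)*398 = 1468 + 2640*398 = 1468 + 1050720 = 1052188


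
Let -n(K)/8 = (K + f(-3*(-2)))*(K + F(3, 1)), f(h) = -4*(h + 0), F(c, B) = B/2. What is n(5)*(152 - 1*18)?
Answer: 112024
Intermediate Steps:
F(c, B) = B/2 (F(c, B) = B*(1/2) = B/2)
f(h) = -4*h
n(K) = -8*(1/2 + K)*(-24 + K) (n(K) = -8*(K - (-12)*(-2))*(K + (1/2)*1) = -8*(K - 4*6)*(K + 1/2) = -8*(K - 24)*(1/2 + K) = -8*(-24 + K)*(1/2 + K) = -8*(1/2 + K)*(-24 + K))
n(5)*(152 - 1*18) = (96 - 8*5**2 + 188*5)*(152 - 1*18) = (96 - 8*25 + 940)*(152 - 18) = (96 - 200 + 940)*134 = 836*134 = 112024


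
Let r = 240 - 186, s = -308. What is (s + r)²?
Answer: 64516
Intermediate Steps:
r = 54
(s + r)² = (-308 + 54)² = (-254)² = 64516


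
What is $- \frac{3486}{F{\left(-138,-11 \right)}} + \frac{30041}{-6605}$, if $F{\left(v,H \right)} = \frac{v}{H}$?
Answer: $- \frac{42903498}{151915} \approx -282.42$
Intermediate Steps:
$- \frac{3486}{F{\left(-138,-11 \right)}} + \frac{30041}{-6605} = - \frac{3486}{\left(-138\right) \frac{1}{-11}} + \frac{30041}{-6605} = - \frac{3486}{\left(-138\right) \left(- \frac{1}{11}\right)} + 30041 \left(- \frac{1}{6605}\right) = - \frac{3486}{\frac{138}{11}} - \frac{30041}{6605} = \left(-3486\right) \frac{11}{138} - \frac{30041}{6605} = - \frac{6391}{23} - \frac{30041}{6605} = - \frac{42903498}{151915}$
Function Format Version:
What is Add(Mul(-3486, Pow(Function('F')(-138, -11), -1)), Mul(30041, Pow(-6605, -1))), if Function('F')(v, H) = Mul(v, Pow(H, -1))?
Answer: Rational(-42903498, 151915) ≈ -282.42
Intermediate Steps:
Add(Mul(-3486, Pow(Function('F')(-138, -11), -1)), Mul(30041, Pow(-6605, -1))) = Add(Mul(-3486, Pow(Mul(-138, Pow(-11, -1)), -1)), Mul(30041, Pow(-6605, -1))) = Add(Mul(-3486, Pow(Mul(-138, Rational(-1, 11)), -1)), Mul(30041, Rational(-1, 6605))) = Add(Mul(-3486, Pow(Rational(138, 11), -1)), Rational(-30041, 6605)) = Add(Mul(-3486, Rational(11, 138)), Rational(-30041, 6605)) = Add(Rational(-6391, 23), Rational(-30041, 6605)) = Rational(-42903498, 151915)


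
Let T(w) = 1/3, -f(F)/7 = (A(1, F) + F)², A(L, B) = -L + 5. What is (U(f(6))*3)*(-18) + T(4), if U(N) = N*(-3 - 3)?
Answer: -680399/3 ≈ -2.2680e+5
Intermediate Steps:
A(L, B) = 5 - L
f(F) = -7*(4 + F)² (f(F) = -7*((5 - 1*1) + F)² = -7*((5 - 1) + F)² = -7*(4 + F)²)
U(N) = -6*N (U(N) = N*(-6) = -6*N)
T(w) = ⅓
(U(f(6))*3)*(-18) + T(4) = (-(-42)*(4 + 6)²*3)*(-18) + ⅓ = (-(-42)*10²*3)*(-18) + ⅓ = (-(-42)*100*3)*(-18) + ⅓ = (-6*(-700)*3)*(-18) + ⅓ = (4200*3)*(-18) + ⅓ = 12600*(-18) + ⅓ = -226800 + ⅓ = -680399/3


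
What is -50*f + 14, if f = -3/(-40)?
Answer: 41/4 ≈ 10.250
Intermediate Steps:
f = 3/40 (f = -3*(-1/40) = 3/40 ≈ 0.075000)
-50*f + 14 = -50*3/40 + 14 = -15/4 + 14 = 41/4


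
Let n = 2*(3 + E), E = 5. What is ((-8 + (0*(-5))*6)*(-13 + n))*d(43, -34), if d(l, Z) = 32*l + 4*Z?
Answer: -29760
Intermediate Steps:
d(l, Z) = 4*Z + 32*l
n = 16 (n = 2*(3 + 5) = 2*8 = 16)
((-8 + (0*(-5))*6)*(-13 + n))*d(43, -34) = ((-8 + (0*(-5))*6)*(-13 + 16))*(4*(-34) + 32*43) = ((-8 + 0*6)*3)*(-136 + 1376) = ((-8 + 0)*3)*1240 = -8*3*1240 = -24*1240 = -29760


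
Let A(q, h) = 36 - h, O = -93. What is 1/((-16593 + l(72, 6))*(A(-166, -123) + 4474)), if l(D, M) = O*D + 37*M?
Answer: -1/106869411 ≈ -9.3572e-9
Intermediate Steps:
l(D, M) = -93*D + 37*M
1/((-16593 + l(72, 6))*(A(-166, -123) + 4474)) = 1/((-16593 + (-93*72 + 37*6))*((36 - 1*(-123)) + 4474)) = 1/((-16593 + (-6696 + 222))*((36 + 123) + 4474)) = 1/((-16593 - 6474)*(159 + 4474)) = 1/(-23067*4633) = 1/(-106869411) = -1/106869411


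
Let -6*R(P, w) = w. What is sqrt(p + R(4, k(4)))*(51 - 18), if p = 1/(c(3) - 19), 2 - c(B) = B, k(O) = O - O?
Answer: 33*I*sqrt(5)/10 ≈ 7.379*I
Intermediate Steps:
k(O) = 0
c(B) = 2 - B
R(P, w) = -w/6
p = -1/20 (p = 1/((2 - 1*3) - 19) = 1/((2 - 3) - 19) = 1/(-1 - 19) = 1/(-20) = -1/20 ≈ -0.050000)
sqrt(p + R(4, k(4)))*(51 - 18) = sqrt(-1/20 - 1/6*0)*(51 - 18) = sqrt(-1/20 + 0)*33 = sqrt(-1/20)*33 = (I*sqrt(5)/10)*33 = 33*I*sqrt(5)/10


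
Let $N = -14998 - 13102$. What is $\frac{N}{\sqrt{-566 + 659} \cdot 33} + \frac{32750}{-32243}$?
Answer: $- \frac{32750}{32243} - \frac{28100 \sqrt{93}}{3069} \approx -89.314$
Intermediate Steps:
$N = -28100$ ($N = -14998 - 13102 = -28100$)
$\frac{N}{\sqrt{-566 + 659} \cdot 33} + \frac{32750}{-32243} = - \frac{28100}{\sqrt{-566 + 659} \cdot 33} + \frac{32750}{-32243} = - \frac{28100}{\sqrt{93} \cdot 33} + 32750 \left(- \frac{1}{32243}\right) = - \frac{28100}{33 \sqrt{93}} - \frac{32750}{32243} = - 28100 \frac{\sqrt{93}}{3069} - \frac{32750}{32243} = - \frac{28100 \sqrt{93}}{3069} - \frac{32750}{32243} = - \frac{32750}{32243} - \frac{28100 \sqrt{93}}{3069}$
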